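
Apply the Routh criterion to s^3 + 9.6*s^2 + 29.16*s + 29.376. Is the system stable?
Routh array:
s^3: [1, 29.16]; s^2: [9.6, 29.376]; s^1: [26.1]; s^0: [29.376]
First column: [1, 9.6, 26.1, 29.376]. Sign changes = 0.
Yes, stable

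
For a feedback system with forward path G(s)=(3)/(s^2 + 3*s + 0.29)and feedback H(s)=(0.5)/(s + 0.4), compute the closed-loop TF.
Closed-loop T = G/(1+GH).
Numerator: G_num * H_den = 3*s + 1.2.
Denominator: G_den * H_den + G_num * H_num = (s^3 + 3.4*s^2 + 1.49*s + 0.116) + (1.5) = s^3 + 3.4*s^2 + 1.49*s + 1.616.
T(s) = (3*s + 1.2)/(s^3 + 3.4*s^2 + 1.49*s + 1.616)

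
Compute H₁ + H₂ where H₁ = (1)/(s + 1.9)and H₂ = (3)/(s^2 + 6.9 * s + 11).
Parallel: H = H₁ + H₂ = (n₁·d₂ + n₂·d₁)/(d₁·d₂).
n₁·d₂ = s^2 + 6.9*s + 11. n₂·d₁ = 3*s + 5.7. Sum = s^2 + 9.9*s + 16.7. d₁·d₂ = s^3 + 8.8*s^2 + 24.11*s + 20.9.
H(s) = (s^2 + 9.9*s + 16.7)/(s^3 + 8.8*s^2 + 24.11*s + 20.9)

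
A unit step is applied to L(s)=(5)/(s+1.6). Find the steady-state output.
FVT: lim_{t→∞} y(t) = lim_{s→0} s*Y(s) where Y(s) = L(s)/s.
= lim_{s→0} L(s) = L(0) = num(0)/den(0) = 5/1.6 = 3.125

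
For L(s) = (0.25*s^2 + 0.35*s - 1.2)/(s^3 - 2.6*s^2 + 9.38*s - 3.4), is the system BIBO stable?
Denominator: s^3 - 2.6*s^2 + 9.38*s - 3.4 = (s - 0.4)(s^2 - 2.2*s + 8.5). Poles: 0.4, 1.1 + 2.7j, 1.1 - 2.7j. All Re(p)<0: No (unstable)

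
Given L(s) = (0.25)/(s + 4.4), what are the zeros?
Numerator is a nonzero constant (0.25) → Zeros: none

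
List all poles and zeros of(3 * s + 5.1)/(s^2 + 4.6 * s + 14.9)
Set denominator = 0: s^2 + 4.6*s + 14.9 = 0 → Poles: -2.3 + 3.1j, -2.3 - 3.1j
Set numerator = 0: 3*s + 5.1 = 0 → Zeros: -1.7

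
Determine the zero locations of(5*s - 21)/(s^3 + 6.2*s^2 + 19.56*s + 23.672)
Set numerator = 0: 5*s - 21 = 0 → Zeros: 4.2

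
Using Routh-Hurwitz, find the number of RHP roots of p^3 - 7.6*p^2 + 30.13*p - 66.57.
Routh array:
p^3: [1, 30.13]; p^2: [-7.6, -66.57]; p^1: [21.3708]; p^0: [-66.57]
First column: [1, -7.6, 21.3708, -66.57]. Sign changes = RHP roots = 3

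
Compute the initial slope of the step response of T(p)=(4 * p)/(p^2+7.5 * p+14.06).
IVT: y'(0⁺) = lim_{p→∞} p²·Y(p) = lim_{p→∞} p·T(p).
deg(num) = 1, deg(den) = 2, relative degree = 1, so p·T(p) → (leading num)/(leading den) = 4/1 = 4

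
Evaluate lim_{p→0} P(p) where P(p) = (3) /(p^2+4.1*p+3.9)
DC gain = P(0) = num(0)/den(0) = 3/3.9 = 0.7692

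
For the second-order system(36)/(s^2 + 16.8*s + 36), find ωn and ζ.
Standard form: ωn²/(s²+2ζωn·s+ωn²).
const=36=ωn² → ωn=6, s coeff=16.8=2ζωn → ζ=1.4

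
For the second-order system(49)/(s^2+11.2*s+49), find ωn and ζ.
Standard form: ωn²/(s²+2ζωn·s+ωn²).
const=49=ωn² → ωn=7, s coeff=11.2=2ζωn → ζ=0.8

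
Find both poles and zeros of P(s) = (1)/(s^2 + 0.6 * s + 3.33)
Set denominator = 0: s^2 + 0.6*s + 3.33 = 0 → Poles: -0.3 + 1.8j, -0.3 - 1.8j
Numerator is a nonzero constant (1) → Zeros: none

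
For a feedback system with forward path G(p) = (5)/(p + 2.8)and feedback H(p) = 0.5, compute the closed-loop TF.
Closed-loop T = G/(1+GH).
Numerator: G_num * H_den = 5.
Denominator: G_den * H_den + G_num * H_num = (p + 2.8) + (2.5) = p + 5.3.
T(p) = (5)/(p + 5.3)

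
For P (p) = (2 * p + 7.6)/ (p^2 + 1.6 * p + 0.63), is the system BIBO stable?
Denominator: p^2 + 1.6*p + 0.63 = (p + 0.7)(p + 0.9). Poles: -0.7, -0.9. All Re(p)<0: Yes (stable)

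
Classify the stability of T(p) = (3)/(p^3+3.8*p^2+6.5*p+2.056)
Denominator: p^3 + 3.8*p^2 + 6.5*p + 2.056 = (p + 0.4)(p^2 + 3.4*p + 5.14). Poles: -0.4, -1.7 + 1.5j, -1.7 - 1.5j. Stable (all poles in LHP)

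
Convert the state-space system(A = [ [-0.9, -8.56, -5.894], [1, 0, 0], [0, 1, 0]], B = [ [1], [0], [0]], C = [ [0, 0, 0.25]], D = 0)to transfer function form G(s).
G(s) = C(sI - A)⁻¹B + D.
Characteristic polynomial det(sI - A) = s^3 + 0.9*s^2 + 8.56*s + 5.894.
Numerator from C·adj(sI-A)·B + D·det(sI-A) = 0.25.
G(s) = (0.25)/(s^3 + 0.9*s^2 + 8.56*s + 5.894)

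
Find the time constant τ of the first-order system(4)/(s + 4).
First-order system: τ = -1/pole. Pole = -4. τ = -1/(-4) = 0.25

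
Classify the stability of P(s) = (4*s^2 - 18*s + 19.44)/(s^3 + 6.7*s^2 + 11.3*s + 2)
Denominator: s^3 + 6.7*s^2 + 11.3*s + 2 = (s + 4)(s + 2.5)(s + 0.2). Poles: -0.2, -2.5, -4. Stable (all poles in LHP)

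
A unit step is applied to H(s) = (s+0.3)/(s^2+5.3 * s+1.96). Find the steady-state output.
FVT: lim_{t→∞} y(t) = lim_{s→0} s*Y(s) where Y(s) = H(s)/s.
= lim_{s→0} H(s) = H(0) = num(0)/den(0) = 0.3/1.96 = 0.1531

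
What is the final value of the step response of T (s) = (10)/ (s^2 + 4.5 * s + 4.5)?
FVT: lim_{t→∞} y(t) = lim_{s→0} s*Y(s) where Y(s) = T(s)/s.
= lim_{s→0} T(s) = T(0) = num(0)/den(0) = 10/4.5 = 2.222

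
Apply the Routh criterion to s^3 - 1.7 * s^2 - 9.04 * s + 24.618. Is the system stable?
Routh array:
s^3: [1, -9.04]; s^2: [-1.7, 24.618]; s^1: [5.44118]; s^0: [24.618]
First column: [1, -1.7, 5.44118, 24.618]. Sign changes = 2.
No, unstable (2 RHP root(s))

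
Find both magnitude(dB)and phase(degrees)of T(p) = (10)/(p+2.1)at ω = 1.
Substitute p = j*1: T(j1) = 3.8817 - 1.84843j.
|T| = 20*log₁₀(sqrt(Re²+Im²)) = 12.67 dB.
∠T = atan2(Im, Re) = -25.46°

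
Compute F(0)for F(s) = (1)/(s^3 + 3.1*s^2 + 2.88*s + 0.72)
DC gain = F(0) = num(0)/den(0) = 1/0.72 = 1.389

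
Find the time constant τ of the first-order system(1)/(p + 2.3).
First-order system: τ = -1/pole. Pole = -2.3. τ = -1/(-2.3) = 0.4348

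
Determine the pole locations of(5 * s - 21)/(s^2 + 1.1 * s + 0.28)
Set denominator = 0: s^2 + 1.1*s + 0.28 = (s + 0.4)(s + 0.7) = 0 → Poles: -0.4, -0.7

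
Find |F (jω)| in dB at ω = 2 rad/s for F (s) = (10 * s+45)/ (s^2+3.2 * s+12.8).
Substitute s = j*2: F(j2) = 4.42568 - 0.945946j.
|F(j2)| = sqrt(Re² + Im²) = 4.526.
20*log₁₀(4.526) = 13.11 dB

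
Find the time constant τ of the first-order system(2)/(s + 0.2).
First-order system: τ = -1/pole. Pole = -0.2. τ = -1/(-0.2) = 5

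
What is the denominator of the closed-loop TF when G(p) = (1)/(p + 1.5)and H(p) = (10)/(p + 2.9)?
Characteristic poly = G_den * H_den + G_num * H_num = (p^2 + 4.4*p + 4.35) + (10) = p^2 + 4.4*p + 14.35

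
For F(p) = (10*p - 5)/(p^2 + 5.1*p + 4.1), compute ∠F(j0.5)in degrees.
Substitute p = j*0.5: F(j0.5) = -0.304807 + 1.50059j.
∠F(j0.5) = atan2(Im, Re) = atan2(1.50059, -0.304807) = 101.48°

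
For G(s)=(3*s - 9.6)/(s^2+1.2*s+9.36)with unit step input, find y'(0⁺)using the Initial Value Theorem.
IVT: y'(0⁺) = lim_{s→∞} s²·Y(s) = lim_{s→∞} s·G(s).
deg(num) = 1, deg(den) = 2, relative degree = 1, so s·G(s) → (leading num)/(leading den) = 3/1 = 3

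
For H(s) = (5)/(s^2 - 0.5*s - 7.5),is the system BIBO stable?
Denominator: s^2 - 0.5*s - 7.5 = (s - 3)(s + 2.5). Poles: -2.5, 3. All Re(p)<0: No (unstable)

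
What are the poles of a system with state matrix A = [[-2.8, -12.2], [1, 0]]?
Eigenvalues solve det(λI - A) = 0.
Characteristic polynomial: λ^2 + 2.8*λ + 12.2 = 0.
Roots: -1.4 + 3.2j, -1.4 - 3.2j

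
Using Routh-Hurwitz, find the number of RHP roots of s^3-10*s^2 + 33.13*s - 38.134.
Routh array:
s^3: [1, 33.13]; s^2: [-10, -38.134]; s^1: [29.3166]; s^0: [-38.134]
First column: [1, -10, 29.3166, -38.134]. Sign changes = RHP roots = 3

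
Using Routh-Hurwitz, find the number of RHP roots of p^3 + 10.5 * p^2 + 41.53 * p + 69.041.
Routh array:
p^3: [1, 41.53]; p^2: [10.5, 69.041]; p^1: [34.9547]; p^0: [69.041]
First column: [1, 10.5, 34.9547, 69.041]. Sign changes = RHP roots = 0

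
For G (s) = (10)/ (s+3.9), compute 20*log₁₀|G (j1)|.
Substitute s = j*1: G(j1) = 2.40592 - 0.616903j.
|G(j1)| = sqrt(Re² + Im²) = 2.484.
20*log₁₀(2.484) = 7.90 dB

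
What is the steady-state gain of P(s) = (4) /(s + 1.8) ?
DC gain = P(0) = num(0)/den(0) = 4/1.8 = 2.222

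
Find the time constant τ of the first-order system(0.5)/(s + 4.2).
First-order system: τ = -1/pole. Pole = -4.2. τ = -1/(-4.2) = 0.2381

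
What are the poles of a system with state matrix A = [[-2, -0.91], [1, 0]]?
Eigenvalues solve det(λI - A) = 0.
Characteristic polynomial: λ^2 + 2*λ + 0.91 = 0.
Factor: (λ + 1.3)(λ + 0.7) = 0.
Roots: -0.7, -1.3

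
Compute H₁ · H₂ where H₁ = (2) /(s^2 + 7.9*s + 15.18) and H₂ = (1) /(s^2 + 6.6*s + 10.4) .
Series: H = H₁ · H₂ = (n₁·n₂)/(d₁·d₂).
Num: n₁·n₂ = 2. Den: d₁·d₂ = s^4 + 14.5*s^3 + 77.72*s^2 + 182.348*s + 157.872.
H(s) = (2)/(s^4 + 14.5*s^3 + 77.72*s^2 + 182.348*s + 157.872)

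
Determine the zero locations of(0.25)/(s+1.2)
Numerator is a nonzero constant (0.25) → Zeros: none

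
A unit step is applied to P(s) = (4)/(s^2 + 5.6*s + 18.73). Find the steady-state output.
FVT: lim_{t→∞} y(t) = lim_{s→0} s*Y(s) where Y(s) = P(s)/s.
= lim_{s→0} P(s) = P(0) = num(0)/den(0) = 4/18.73 = 0.2136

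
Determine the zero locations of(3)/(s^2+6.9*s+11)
Numerator is a nonzero constant (3) → Zeros: none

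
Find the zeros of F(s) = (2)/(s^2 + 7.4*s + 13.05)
Numerator is a nonzero constant (2) → Zeros: none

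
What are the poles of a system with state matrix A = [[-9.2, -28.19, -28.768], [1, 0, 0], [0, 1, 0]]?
Eigenvalues solve det(λI - A) = 0.
Characteristic polynomial: λ^3 + 9.2*λ^2 + 28.19*λ + 28.768 = 0.
Factor: (λ + 3.2)(λ + 2.9)(λ + 3.1) = 0.
Roots: -2.9, -3.1, -3.2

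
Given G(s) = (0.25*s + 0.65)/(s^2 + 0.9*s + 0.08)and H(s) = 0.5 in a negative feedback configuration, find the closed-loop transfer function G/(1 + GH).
Closed-loop T = G/(1+GH).
Numerator: G_num * H_den = 0.25*s + 0.65.
Denominator: G_den * H_den + G_num * H_num = (s^2 + 0.9*s + 0.08) + (0.125*s + 0.325) = s^2 + 1.025*s + 0.405.
T(s) = (0.25*s + 0.65)/(s^2 + 1.025*s + 0.405)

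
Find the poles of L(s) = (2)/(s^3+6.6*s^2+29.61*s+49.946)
Set denominator = 0: s^3 + 6.6*s^2 + 29.61*s + 49.946 = (s + 2.6)(s^2 + 4*s + 19.21) = 0 → Poles: -2 + 3.9j, -2 - 3.9j, -2.6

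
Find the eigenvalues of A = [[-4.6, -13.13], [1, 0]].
Eigenvalues solve det(λI - A) = 0.
Characteristic polynomial: λ^2 + 4.6*λ + 13.13 = 0.
Roots: -2.3 + 2.8j, -2.3 - 2.8j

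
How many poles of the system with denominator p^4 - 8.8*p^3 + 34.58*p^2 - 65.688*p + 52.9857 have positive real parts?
p^4 - 8.8*p^3 + 34.58*p^2 - 65.688*p + 52.9857 = (p^2 - 4.8*p + 10.17)(p^2 - 4*p + 5.21). Poles: 2 + 1.1j, 2 - 1.1j, 2.4 + 2.1j, 2.4 - 2.1j. RHP poles (Re>0): 4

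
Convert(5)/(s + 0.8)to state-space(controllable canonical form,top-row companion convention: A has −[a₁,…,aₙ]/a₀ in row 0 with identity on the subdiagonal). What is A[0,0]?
Reachable canonical form for den = s + 0.8: top row of A = -[a₁,a₂,...,aₙ]/a₀, ones on the subdiagonal, zeros elsewhere.
A = [[-0.8]].
A[0,0] = -0.8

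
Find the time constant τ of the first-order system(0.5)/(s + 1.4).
First-order system: τ = -1/pole. Pole = -1.4. τ = -1/(-1.4) = 0.7143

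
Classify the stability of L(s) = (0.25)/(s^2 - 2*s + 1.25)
Denominator: s^2 - 2*s + 1.25. Poles: 1 + 0.5j, 1 - 0.5j. Unstable (2 pole(s) in RHP)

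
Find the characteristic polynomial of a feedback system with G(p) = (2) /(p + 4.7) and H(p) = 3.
Characteristic poly = G_den * H_den + G_num * H_num = (p + 4.7) + (6) = p + 10.7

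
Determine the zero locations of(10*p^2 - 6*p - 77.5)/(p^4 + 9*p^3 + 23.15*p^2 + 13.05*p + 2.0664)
Set numerator = 0: 10*p^2 - 6*p - 77.5 = 10*(p - 3.1)(p + 2.5) = 0 → Zeros: -2.5, 3.1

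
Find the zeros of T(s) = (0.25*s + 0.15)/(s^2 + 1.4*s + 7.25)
Set numerator = 0: 0.25*s + 0.15 = 0 → Zeros: -0.6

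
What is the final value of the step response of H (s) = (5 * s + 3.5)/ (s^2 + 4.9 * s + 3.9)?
FVT: lim_{t→∞} y(t) = lim_{s→0} s*Y(s) where Y(s) = H(s)/s.
= lim_{s→0} H(s) = H(0) = num(0)/den(0) = 3.5/3.9 = 0.8974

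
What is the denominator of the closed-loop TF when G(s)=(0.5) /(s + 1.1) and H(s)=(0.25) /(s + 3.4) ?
Characteristic poly = G_den * H_den + G_num * H_num = (s^2 + 4.5*s + 3.74) + (0.125) = s^2 + 4.5*s + 3.865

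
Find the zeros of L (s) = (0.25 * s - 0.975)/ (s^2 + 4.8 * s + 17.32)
Set numerator = 0: 0.25*s - 0.975 = 0 → Zeros: 3.9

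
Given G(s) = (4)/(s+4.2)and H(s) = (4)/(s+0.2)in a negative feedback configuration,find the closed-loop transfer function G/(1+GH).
Closed-loop T = G/(1+GH).
Numerator: G_num * H_den = 4*s + 0.8.
Denominator: G_den * H_den + G_num * H_num = (s^2 + 4.4*s + 0.84) + (16) = s^2 + 4.4*s + 16.84.
T(s) = (4*s + 0.8)/(s^2 + 4.4*s + 16.84)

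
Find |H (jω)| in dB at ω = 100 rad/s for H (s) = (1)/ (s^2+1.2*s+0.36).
Substitute s = j*100: H(j100) = -9.99892e-05 - 1.19991e-06j.
|H(j100)| = sqrt(Re² + Im²) = 0.0001.
20*log₁₀(0.0001) = -80.00 dB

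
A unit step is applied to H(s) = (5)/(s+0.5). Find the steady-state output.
FVT: lim_{t→∞} y(t) = lim_{s→0} s*Y(s) where Y(s) = H(s)/s.
= lim_{s→0} H(s) = H(0) = num(0)/den(0) = 5/0.5 = 10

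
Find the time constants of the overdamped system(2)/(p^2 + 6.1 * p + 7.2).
Overdamped: real poles at -4.5, -1.6. τ = -1/pole → τ₁ = 0.2222, τ₂ = 0.625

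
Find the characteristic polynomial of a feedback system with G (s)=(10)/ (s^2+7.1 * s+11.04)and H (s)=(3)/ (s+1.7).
Characteristic poly = G_den * H_den + G_num * H_num = (s^3 + 8.8*s^2 + 23.11*s + 18.768) + (30) = s^3 + 8.8*s^2 + 23.11*s + 48.768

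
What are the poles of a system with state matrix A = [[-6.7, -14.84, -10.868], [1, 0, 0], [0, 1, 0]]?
Eigenvalues solve det(λI - A) = 0.
Characteristic polynomial: λ^3 + 6.7*λ^2 + 14.84*λ + 10.868 = 0.
Factor: (λ + 2.2)(λ + 1.9)(λ + 2.6) = 0.
Roots: -1.9, -2.2, -2.6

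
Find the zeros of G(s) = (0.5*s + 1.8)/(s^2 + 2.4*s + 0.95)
Set numerator = 0: 0.5*s + 1.8 = 0 → Zeros: -3.6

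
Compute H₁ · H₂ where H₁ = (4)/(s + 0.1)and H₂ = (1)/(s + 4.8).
Series: H = H₁ · H₂ = (n₁·n₂)/(d₁·d₂).
Num: n₁·n₂ = 4. Den: d₁·d₂ = s^2 + 4.9*s + 0.48.
H(s) = (4)/(s^2 + 4.9*s + 0.48)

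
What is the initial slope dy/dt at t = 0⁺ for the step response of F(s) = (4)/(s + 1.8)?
IVT: y'(0⁺) = lim_{s→∞} s²·Y(s) = lim_{s→∞} s·F(s).
deg(num) = 0, deg(den) = 1, relative degree = 1, so s·F(s) → (leading num)/(leading den) = 4/1 = 4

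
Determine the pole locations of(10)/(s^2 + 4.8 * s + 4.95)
Set denominator = 0: s^2 + 4.8*s + 4.95 = (s + 3.3)(s + 1.5) = 0 → Poles: -1.5, -3.3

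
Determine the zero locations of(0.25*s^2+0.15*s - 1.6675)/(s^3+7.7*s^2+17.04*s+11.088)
Set numerator = 0: 0.25*s^2 + 0.15*s - 1.6675 = 0.25*(s + 2.9)(s - 2.3) = 0 → Zeros: -2.9, 2.3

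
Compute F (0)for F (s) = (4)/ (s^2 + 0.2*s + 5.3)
DC gain = F(0) = num(0)/den(0) = 4/5.3 = 0.7547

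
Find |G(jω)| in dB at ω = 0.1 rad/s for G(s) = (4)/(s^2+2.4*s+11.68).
Substitute s = j*0.1: G(j0.1) = 0.342614 - 0.00704605j.
|G(j0.1)| = sqrt(Re² + Im²) = 0.3427.
20*log₁₀(0.3427) = -9.30 dB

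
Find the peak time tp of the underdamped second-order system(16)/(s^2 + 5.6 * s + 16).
Standard form: ωn²/(s²+2ζωn·s+ωn²) → ωn = 4, ζ = 0.7.
ωd = ωn·√(1-ζ²) = 4·√(1-0.7²) = 2.857.
tp = π/ωd = π/2.857 = 1.1 s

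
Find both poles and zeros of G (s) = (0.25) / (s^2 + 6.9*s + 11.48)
Set denominator = 0: s^2 + 6.9*s + 11.48 = (s + 2.8)(s + 4.1) = 0 → Poles: -2.8, -4.1
Numerator is a nonzero constant (0.25) → Zeros: none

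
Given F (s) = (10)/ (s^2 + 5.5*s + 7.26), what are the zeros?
Numerator is a nonzero constant (10) → Zeros: none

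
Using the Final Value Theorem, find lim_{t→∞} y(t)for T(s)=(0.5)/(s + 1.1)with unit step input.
FVT: lim_{t→∞} y(t) = lim_{s→0} s*Y(s) where Y(s) = T(s)/s.
= lim_{s→0} T(s) = T(0) = num(0)/den(0) = 0.5/1.1 = 0.4545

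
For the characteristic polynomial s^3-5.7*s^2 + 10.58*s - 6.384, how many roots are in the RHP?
s^3 - 5.7*s^2 + 10.58*s - 6.384 = (s - 2.4)(s - 1.9)(s - 1.4). Poles: 1.4, 1.9, 2.4. RHP poles (Re>0): 3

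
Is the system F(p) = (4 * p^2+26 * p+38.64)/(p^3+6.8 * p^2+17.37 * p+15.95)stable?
Denominator: p^3 + 6.8*p^2 + 17.37*p + 15.95 = (p + 2.2)(p^2 + 4.6*p + 7.25). Poles: -2.2, -2.3 + 1.4j, -2.3 - 1.4j. All Re(p)<0: Yes (stable)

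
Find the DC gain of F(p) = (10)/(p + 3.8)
DC gain = F(0) = num(0)/den(0) = 10/3.8 = 2.632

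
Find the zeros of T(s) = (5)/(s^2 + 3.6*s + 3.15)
Numerator is a nonzero constant (5) → Zeros: none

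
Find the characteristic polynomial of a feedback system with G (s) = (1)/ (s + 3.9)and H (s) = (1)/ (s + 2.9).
Characteristic poly = G_den * H_den + G_num * H_num = (s^2 + 6.8*s + 11.31) + (1) = s^2 + 6.8*s + 12.31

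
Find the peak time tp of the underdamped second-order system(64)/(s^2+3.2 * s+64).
Standard form: ωn²/(s²+2ζωn·s+ωn²) → ωn = 8, ζ = 0.2.
ωd = ωn·√(1-ζ²) = 8·√(1-0.2²) = 7.838.
tp = π/ωd = π/7.838 = 0.4008 s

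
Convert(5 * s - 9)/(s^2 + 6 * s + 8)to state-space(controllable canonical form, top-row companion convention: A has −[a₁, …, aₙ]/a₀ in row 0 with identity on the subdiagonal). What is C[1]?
Reachable canonical form: C = numerator coefficients (right-aligned, zero-padded to length n).
num = 5*s - 9, C = [[5, -9]].
C[1] = -9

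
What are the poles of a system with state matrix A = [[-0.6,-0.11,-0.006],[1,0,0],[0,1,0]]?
Eigenvalues solve det(λI - A) = 0.
Characteristic polynomial: λ^3 + 0.6*λ^2 + 0.11*λ + 0.006 = 0.
Factor: (λ + 0.1)(λ + 0.2)(λ + 0.3) = 0.
Roots: -0.1, -0.2, -0.3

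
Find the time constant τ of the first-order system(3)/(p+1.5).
First-order system: τ = -1/pole. Pole = -1.5. τ = -1/(-1.5) = 0.6667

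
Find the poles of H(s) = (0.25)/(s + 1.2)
Set denominator = 0: s + 1.2 = 0 → Poles: -1.2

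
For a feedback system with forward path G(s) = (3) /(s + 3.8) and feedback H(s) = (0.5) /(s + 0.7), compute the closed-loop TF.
Closed-loop T = G/(1+GH).
Numerator: G_num * H_den = 3*s + 2.1.
Denominator: G_den * H_den + G_num * H_num = (s^2 + 4.5*s + 2.66) + (1.5) = s^2 + 4.5*s + 4.16.
T(s) = (3*s + 2.1)/(s^2 + 4.5*s + 4.16)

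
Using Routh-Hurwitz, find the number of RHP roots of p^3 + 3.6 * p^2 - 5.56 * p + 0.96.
Routh array:
p^3: [1, -5.56]; p^2: [3.6, 0.96]; p^1: [-5.82667]; p^0: [0.96]
First column: [1, 3.6, -5.82667, 0.96]. Sign changes = RHP roots = 2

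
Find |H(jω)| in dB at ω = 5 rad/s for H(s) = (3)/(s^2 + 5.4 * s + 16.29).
Substitute s = j*5: H(j5) = -0.0324651 - 0.100638j.
|H(j5)| = sqrt(Re² + Im²) = 0.1057.
20*log₁₀(0.1057) = -19.51 dB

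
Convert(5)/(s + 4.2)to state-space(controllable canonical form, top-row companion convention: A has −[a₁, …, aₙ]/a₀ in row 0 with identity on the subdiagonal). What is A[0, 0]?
Reachable canonical form for den = s + 4.2: top row of A = -[a₁,a₂,...,aₙ]/a₀, ones on the subdiagonal, zeros elsewhere.
A = [[-4.2]].
A[0,0] = -4.2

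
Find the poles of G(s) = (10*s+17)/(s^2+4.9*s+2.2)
Set denominator = 0: s^2 + 4.9*s + 2.2 = (s + 0.5)(s + 4.4) = 0 → Poles: -0.5, -4.4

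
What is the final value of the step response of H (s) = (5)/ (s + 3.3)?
FVT: lim_{t→∞} y(t) = lim_{s→0} s*Y(s) where Y(s) = H(s)/s.
= lim_{s→0} H(s) = H(0) = num(0)/den(0) = 5/3.3 = 1.515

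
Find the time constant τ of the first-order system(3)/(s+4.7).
First-order system: τ = -1/pole. Pole = -4.7. τ = -1/(-4.7) = 0.2128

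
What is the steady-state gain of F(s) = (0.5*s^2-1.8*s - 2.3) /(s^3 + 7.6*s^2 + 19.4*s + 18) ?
DC gain = F(0) = num(0)/den(0) = -2.3/18 = -0.1278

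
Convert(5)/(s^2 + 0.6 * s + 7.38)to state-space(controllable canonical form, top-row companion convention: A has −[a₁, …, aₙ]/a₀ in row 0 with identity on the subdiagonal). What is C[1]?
Reachable canonical form: C = numerator coefficients (right-aligned, zero-padded to length n).
num = 5, C = [[0, 5]].
C[1] = 5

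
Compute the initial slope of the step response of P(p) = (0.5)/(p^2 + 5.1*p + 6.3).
IVT: y'(0⁺) = lim_{p→∞} p²·Y(p) = lim_{p→∞} p·P(p).
deg(num) = 0, deg(den) = 2, relative degree = 2 ≥ 2, so p·P(p) → 0. Initial slope = 0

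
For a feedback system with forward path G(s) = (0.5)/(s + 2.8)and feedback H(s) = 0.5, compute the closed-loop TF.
Closed-loop T = G/(1+GH).
Numerator: G_num * H_den = 0.5.
Denominator: G_den * H_den + G_num * H_num = (s + 2.8) + (0.25) = s + 3.05.
T(s) = (0.5)/(s + 3.05)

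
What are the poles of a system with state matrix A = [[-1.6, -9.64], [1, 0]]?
Eigenvalues solve det(λI - A) = 0.
Characteristic polynomial: λ^2 + 1.6*λ + 9.64 = 0.
Roots: -0.8 + 3j, -0.8 - 3j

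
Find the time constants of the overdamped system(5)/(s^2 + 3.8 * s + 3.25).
Overdamped: real poles at -1.3, -2.5. τ = -1/pole → τ₁ = 0.7692, τ₂ = 0.4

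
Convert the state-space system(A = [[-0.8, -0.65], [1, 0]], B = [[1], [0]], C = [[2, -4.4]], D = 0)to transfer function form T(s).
T(s) = C(sI - A)⁻¹B + D.
Characteristic polynomial det(sI - A) = s^2 + 0.8*s + 0.65.
Numerator from C·adj(sI-A)·B + D·det(sI-A) = 2*s - 4.4.
T(s) = (2*s - 4.4)/(s^2 + 0.8*s + 0.65)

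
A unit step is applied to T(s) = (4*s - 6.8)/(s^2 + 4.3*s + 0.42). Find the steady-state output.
FVT: lim_{t→∞} y(t) = lim_{s→0} s*Y(s) where Y(s) = T(s)/s.
= lim_{s→0} T(s) = T(0) = num(0)/den(0) = -6.8/0.42 = -16.19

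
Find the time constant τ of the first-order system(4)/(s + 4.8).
First-order system: τ = -1/pole. Pole = -4.8. τ = -1/(-4.8) = 0.2083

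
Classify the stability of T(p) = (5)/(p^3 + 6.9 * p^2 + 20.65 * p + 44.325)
Denominator: p^3 + 6.9*p^2 + 20.65*p + 44.325 = (p + 4.5)(p^2 + 2.4*p + 9.85). Poles: -1.2 + 2.9j, -1.2 - 2.9j, -4.5. Stable (all poles in LHP)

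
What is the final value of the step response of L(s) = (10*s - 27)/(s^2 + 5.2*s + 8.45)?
FVT: lim_{t→∞} y(t) = lim_{s→0} s*Y(s) where Y(s) = L(s)/s.
= lim_{s→0} L(s) = L(0) = num(0)/den(0) = -27/8.45 = -3.195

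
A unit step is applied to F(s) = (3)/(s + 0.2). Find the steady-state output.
FVT: lim_{t→∞} y(t) = lim_{s→0} s*Y(s) where Y(s) = F(s)/s.
= lim_{s→0} F(s) = F(0) = num(0)/den(0) = 3/0.2 = 15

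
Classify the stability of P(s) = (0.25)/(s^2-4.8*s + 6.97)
Denominator: s^2 - 4.8*s + 6.97. Poles: 2.4 + 1.1j, 2.4 - 1.1j. Unstable (2 pole(s) in RHP)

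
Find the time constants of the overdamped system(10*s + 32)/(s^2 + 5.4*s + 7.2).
Overdamped: real poles at -2.4, -3. τ = -1/pole → τ₁ = 0.4167, τ₂ = 0.3333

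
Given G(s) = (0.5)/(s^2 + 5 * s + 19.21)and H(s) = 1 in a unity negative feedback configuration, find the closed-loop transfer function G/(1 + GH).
Closed-loop T = G/(1+GH).
Numerator: G_num * H_den = 0.5.
Denominator: G_den * H_den + G_num * H_num = (s^2 + 5*s + 19.21) + (0.5) = s^2 + 5*s + 19.71.
T(s) = (0.5)/(s^2 + 5*s + 19.71)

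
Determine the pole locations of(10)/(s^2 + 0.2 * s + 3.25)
Set denominator = 0: s^2 + 0.2*s + 3.25 = 0 → Poles: -0.1 + 1.8j, -0.1 - 1.8j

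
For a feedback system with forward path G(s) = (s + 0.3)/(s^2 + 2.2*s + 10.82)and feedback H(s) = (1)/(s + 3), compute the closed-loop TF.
Closed-loop T = G/(1+GH).
Numerator: G_num * H_den = s^2 + 3.3*s + 0.9.
Denominator: G_den * H_den + G_num * H_num = (s^3 + 5.2*s^2 + 17.42*s + 32.46) + (s + 0.3) = s^3 + 5.2*s^2 + 18.42*s + 32.76.
T(s) = (s^2 + 3.3*s + 0.9)/(s^3 + 5.2*s^2 + 18.42*s + 32.76)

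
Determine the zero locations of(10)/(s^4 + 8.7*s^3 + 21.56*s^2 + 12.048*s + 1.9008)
Numerator is a nonzero constant (10) → Zeros: none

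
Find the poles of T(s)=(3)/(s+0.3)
Set denominator = 0: s + 0.3 = 0 → Poles: -0.3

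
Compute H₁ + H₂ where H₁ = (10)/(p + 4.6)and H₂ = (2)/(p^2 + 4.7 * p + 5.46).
Parallel: H = H₁ + H₂ = (n₁·d₂ + n₂·d₁)/(d₁·d₂).
n₁·d₂ = 10*p^2 + 47*p + 54.6. n₂·d₁ = 2*p + 9.2. Sum = 10*p^2 + 49*p + 63.8. d₁·d₂ = p^3 + 9.3*p^2 + 27.08*p + 25.116.
H(p) = (10*p^2 + 49*p + 63.8)/(p^3 + 9.3*p^2 + 27.08*p + 25.116)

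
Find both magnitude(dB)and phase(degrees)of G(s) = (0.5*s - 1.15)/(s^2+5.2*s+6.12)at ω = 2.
Substitute s = j*2: G(j2) = 0.0706763 + 0.124984j.
|G| = 20*log₁₀(sqrt(Re²+Im²)) = -16.86 dB.
∠G = atan2(Im, Re) = 60.51°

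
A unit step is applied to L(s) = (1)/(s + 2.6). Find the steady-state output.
FVT: lim_{t→∞} y(t) = lim_{s→0} s*Y(s) where Y(s) = L(s)/s.
= lim_{s→0} L(s) = L(0) = num(0)/den(0) = 1/2.6 = 0.3846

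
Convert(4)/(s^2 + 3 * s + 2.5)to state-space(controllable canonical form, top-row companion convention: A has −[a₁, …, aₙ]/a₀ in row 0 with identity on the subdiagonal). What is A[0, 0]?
Reachable canonical form for den = s^2 + 3*s + 2.5: top row of A = -[a₁,a₂,...,aₙ]/a₀, ones on the subdiagonal, zeros elsewhere.
A = [[-3, -2.5], [1, 0]].
A[0,0] = -3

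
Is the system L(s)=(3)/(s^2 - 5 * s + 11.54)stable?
Denominator: s^2 - 5*s + 11.54. Poles: 2.5 + 2.3j, 2.5 - 2.3j. All Re(p)<0: No (unstable)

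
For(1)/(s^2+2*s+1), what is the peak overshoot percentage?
Standard form: ωn²/(s²+2ζωn·s+ωn²) → ωn = 1, ζ = 1.
ζ ≥ 1, so the response is non-oscillatory: peak overshoot = 0%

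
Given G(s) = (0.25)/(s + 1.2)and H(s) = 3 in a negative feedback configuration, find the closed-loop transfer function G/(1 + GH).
Closed-loop T = G/(1+GH).
Numerator: G_num * H_den = 0.25.
Denominator: G_den * H_den + G_num * H_num = (s + 1.2) + (0.75) = s + 1.95.
T(s) = (0.25)/(s + 1.95)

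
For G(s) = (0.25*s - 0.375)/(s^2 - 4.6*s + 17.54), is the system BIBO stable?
Denominator: s^2 - 4.6*s + 17.54. Poles: 2.3 + 3.5j, 2.3 - 3.5j. All Re(p)<0: No (unstable)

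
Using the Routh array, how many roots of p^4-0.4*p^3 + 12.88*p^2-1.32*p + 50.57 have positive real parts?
Routh array:
p^4: [1, 12.88, 50.57]; p^3: [-0.4, -1.32]; p^2: [9.58, 50.57]; p^1: [0.791482]; p^0: [50.57]
First column: [1, -0.4, 9.58, 0.791482, 50.57]. Sign changes = RHP roots = 2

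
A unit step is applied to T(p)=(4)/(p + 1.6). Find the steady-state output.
FVT: lim_{t→∞} y(t) = lim_{p→0} p*Y(p) where Y(p) = T(p)/p.
= lim_{p→0} T(p) = T(0) = num(0)/den(0) = 4/1.6 = 2.5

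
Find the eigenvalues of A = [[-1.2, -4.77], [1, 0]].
Eigenvalues solve det(λI - A) = 0.
Characteristic polynomial: λ^2 + 1.2*λ + 4.77 = 0.
Roots: -0.6 + 2.1j, -0.6 - 2.1j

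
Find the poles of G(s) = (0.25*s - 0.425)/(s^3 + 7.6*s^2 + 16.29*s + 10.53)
Set denominator = 0: s^3 + 7.6*s^2 + 16.29*s + 10.53 = (s + 4.5)(s + 1.8)(s + 1.3) = 0 → Poles: -1.3, -1.8, -4.5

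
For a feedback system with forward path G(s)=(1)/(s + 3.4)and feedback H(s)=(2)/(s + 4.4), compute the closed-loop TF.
Closed-loop T = G/(1+GH).
Numerator: G_num * H_den = s + 4.4.
Denominator: G_den * H_den + G_num * H_num = (s^2 + 7.8*s + 14.96) + (2) = s^2 + 7.8*s + 16.96.
T(s) = (s + 4.4)/(s^2 + 7.8*s + 16.96)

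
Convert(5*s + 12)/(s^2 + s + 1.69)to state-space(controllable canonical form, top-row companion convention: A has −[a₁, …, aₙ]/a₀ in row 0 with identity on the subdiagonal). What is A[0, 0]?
Reachable canonical form for den = s^2 + s + 1.69: top row of A = -[a₁,a₂,...,aₙ]/a₀, ones on the subdiagonal, zeros elsewhere.
A = [[-1, -1.69], [1, 0]].
A[0,0] = -1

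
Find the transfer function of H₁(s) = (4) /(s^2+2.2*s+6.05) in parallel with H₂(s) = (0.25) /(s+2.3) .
Parallel: H = H₁ + H₂ = (n₁·d₂ + n₂·d₁)/(d₁·d₂).
n₁·d₂ = 4*s + 9.2. n₂·d₁ = 0.25*s^2 + 0.55*s + 1.5125. Sum = 0.25*s^2 + 4.55*s + 10.7125. d₁·d₂ = s^3 + 4.5*s^2 + 11.11*s + 13.915.
H(s) = (0.25*s^2 + 4.55*s + 10.7125)/(s^3 + 4.5*s^2 + 11.11*s + 13.915)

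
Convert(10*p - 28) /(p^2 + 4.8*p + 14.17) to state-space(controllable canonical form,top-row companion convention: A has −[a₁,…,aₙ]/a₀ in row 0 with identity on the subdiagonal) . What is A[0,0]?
Reachable canonical form for den = p^2 + 4.8*p + 14.17: top row of A = -[a₁,a₂,...,aₙ]/a₀, ones on the subdiagonal, zeros elsewhere.
A = [[-4.8, -14.17], [1, 0]].
A[0,0] = -4.8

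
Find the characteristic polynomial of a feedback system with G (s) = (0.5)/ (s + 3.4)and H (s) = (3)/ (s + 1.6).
Characteristic poly = G_den * H_den + G_num * H_num = (s^2 + 5*s + 5.44) + (1.5) = s^2 + 5*s + 6.94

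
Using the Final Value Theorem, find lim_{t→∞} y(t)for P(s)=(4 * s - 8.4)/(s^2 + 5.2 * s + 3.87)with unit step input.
FVT: lim_{t→∞} y(t) = lim_{s→0} s*Y(s) where Y(s) = P(s)/s.
= lim_{s→0} P(s) = P(0) = num(0)/den(0) = -8.4/3.87 = -2.171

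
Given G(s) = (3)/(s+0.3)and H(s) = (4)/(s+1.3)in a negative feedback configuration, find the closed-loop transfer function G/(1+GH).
Closed-loop T = G/(1+GH).
Numerator: G_num * H_den = 3*s + 3.9.
Denominator: G_den * H_den + G_num * H_num = (s^2 + 1.6*s + 0.39) + (12) = s^2 + 1.6*s + 12.39.
T(s) = (3*s + 3.9)/(s^2 + 1.6*s + 12.39)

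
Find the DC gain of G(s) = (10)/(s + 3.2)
DC gain = G(0) = num(0)/den(0) = 10/3.2 = 3.125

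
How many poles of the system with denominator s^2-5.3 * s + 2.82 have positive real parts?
s^2 - 5.3*s + 2.82 = (s - 4.7)(s - 0.6). Poles: 0.6, 4.7. RHP poles (Re>0): 2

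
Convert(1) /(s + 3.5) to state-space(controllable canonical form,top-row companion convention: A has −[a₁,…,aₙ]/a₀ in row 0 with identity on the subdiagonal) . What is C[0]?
Reachable canonical form: C = numerator coefficients (right-aligned, zero-padded to length n).
num = 1, C = [[1]].
C[0] = 1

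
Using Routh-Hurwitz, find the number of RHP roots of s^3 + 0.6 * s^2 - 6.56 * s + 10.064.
Routh array:
s^3: [1, -6.56]; s^2: [0.6, 10.064]; s^1: [-23.3333]; s^0: [10.064]
First column: [1, 0.6, -23.3333, 10.064]. Sign changes = RHP roots = 2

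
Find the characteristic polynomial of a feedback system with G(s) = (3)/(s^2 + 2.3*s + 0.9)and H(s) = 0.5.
Characteristic poly = G_den * H_den + G_num * H_num = (s^2 + 2.3*s + 0.9) + (1.5) = s^2 + 2.3*s + 2.4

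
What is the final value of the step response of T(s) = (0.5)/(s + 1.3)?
FVT: lim_{t→∞} y(t) = lim_{s→0} s*Y(s) where Y(s) = T(s)/s.
= lim_{s→0} T(s) = T(0) = num(0)/den(0) = 0.5/1.3 = 0.3846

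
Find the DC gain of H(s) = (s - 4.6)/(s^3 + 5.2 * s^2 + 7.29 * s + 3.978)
DC gain = H(0) = num(0)/den(0) = -4.6/3.978 = -1.156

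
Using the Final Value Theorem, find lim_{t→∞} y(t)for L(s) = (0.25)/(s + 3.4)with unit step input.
FVT: lim_{t→∞} y(t) = lim_{s→0} s*Y(s) where Y(s) = L(s)/s.
= lim_{s→0} L(s) = L(0) = num(0)/den(0) = 0.25/3.4 = 0.07353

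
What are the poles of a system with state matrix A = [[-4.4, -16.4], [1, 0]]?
Eigenvalues solve det(λI - A) = 0.
Characteristic polynomial: λ^2 + 4.4*λ + 16.4 = 0.
Roots: -2.2 + 3.4j, -2.2 - 3.4j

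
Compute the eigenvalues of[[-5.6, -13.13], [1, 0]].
Eigenvalues solve det(λI - A) = 0.
Characteristic polynomial: λ^2 + 5.6*λ + 13.13 = 0.
Roots: -2.8 + 2.3j, -2.8 - 2.3j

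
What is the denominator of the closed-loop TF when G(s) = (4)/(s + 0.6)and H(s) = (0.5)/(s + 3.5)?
Characteristic poly = G_den * H_den + G_num * H_num = (s^2 + 4.1*s + 2.1) + (2) = s^2 + 4.1*s + 4.1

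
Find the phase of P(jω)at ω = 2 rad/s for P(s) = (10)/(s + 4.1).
Substitute s = j*2: P(j2) = 1.97021 - 0.961076j.
∠P(j2) = atan2(Im, Re) = atan2(-0.961076, 1.97021) = -26.00°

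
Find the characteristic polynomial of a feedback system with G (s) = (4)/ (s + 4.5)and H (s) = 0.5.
Characteristic poly = G_den * H_den + G_num * H_num = (s + 4.5) + (2) = s + 6.5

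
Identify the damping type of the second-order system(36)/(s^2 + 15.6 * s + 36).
Standard form: ωn²/(s²+2ζωn·s+ωn²) gives ωn=6, ζ=1.3.
Overdamped (ζ = 1.3 > 1)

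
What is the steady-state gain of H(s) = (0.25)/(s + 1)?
DC gain = H(0) = num(0)/den(0) = 0.25/1 = 0.25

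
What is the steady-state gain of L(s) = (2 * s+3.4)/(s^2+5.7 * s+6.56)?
DC gain = L(0) = num(0)/den(0) = 3.4/6.56 = 0.5183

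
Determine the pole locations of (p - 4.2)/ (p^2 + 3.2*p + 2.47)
Set denominator = 0: p^2 + 3.2*p + 2.47 = (p + 1.3)(p + 1.9) = 0 → Poles: -1.3, -1.9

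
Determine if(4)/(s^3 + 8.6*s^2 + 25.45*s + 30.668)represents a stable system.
Denominator: s^3 + 8.6*s^2 + 25.45*s + 30.668 = (s + 4.4)(s^2 + 4.2*s + 6.97). Poles: -2.1 + 1.6j, -2.1 - 1.6j, -4.4. All Re(p)<0: Yes (stable)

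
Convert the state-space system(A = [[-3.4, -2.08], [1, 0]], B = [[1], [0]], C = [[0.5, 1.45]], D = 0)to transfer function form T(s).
T(s) = C(sI - A)⁻¹B + D.
Characteristic polynomial det(sI - A) = s^2 + 3.4*s + 2.08.
Numerator from C·adj(sI-A)·B + D·det(sI-A) = 0.5*s + 1.45.
T(s) = (0.5*s + 1.45)/(s^2 + 3.4*s + 2.08)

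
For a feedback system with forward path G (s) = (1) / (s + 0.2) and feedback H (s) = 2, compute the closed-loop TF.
Closed-loop T = G/(1+GH).
Numerator: G_num * H_den = 1.
Denominator: G_den * H_den + G_num * H_num = (s + 0.2) + (2) = s + 2.2.
T(s) = (1)/(s + 2.2)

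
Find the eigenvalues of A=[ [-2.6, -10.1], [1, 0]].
Eigenvalues solve det(λI - A) = 0.
Characteristic polynomial: λ^2 + 2.6*λ + 10.1 = 0.
Roots: -1.3 + 2.9j, -1.3 - 2.9j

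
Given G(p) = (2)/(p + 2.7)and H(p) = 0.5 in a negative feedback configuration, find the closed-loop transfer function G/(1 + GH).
Closed-loop T = G/(1+GH).
Numerator: G_num * H_den = 2.
Denominator: G_den * H_den + G_num * H_num = (p + 2.7) + (1) = p + 3.7.
T(p) = (2)/(p + 3.7)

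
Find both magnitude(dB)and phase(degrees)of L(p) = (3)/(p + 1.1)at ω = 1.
Substitute p = j*1: L(j1) = 1.49321 - 1.35747j.
|L| = 20*log₁₀(sqrt(Re²+Im²)) = 6.10 dB.
∠L = atan2(Im, Re) = -42.27°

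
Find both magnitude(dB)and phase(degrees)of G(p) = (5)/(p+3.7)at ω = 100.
Substitute p = j*100: G(j100) = 0.00184747 - 0.0499316j.
|G| = 20*log₁₀(sqrt(Re²+Im²)) = -26.03 dB.
∠G = atan2(Im, Re) = -87.88°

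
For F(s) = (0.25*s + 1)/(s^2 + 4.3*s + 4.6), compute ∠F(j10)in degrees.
Substitute s = j*10: F(j10) = 0.00110501 - 0.0257074j.
∠F(j10) = atan2(Im, Re) = atan2(-0.0257074, 0.00110501) = -87.54°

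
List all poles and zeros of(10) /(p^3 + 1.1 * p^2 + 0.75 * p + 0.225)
Set denominator = 0: p^3 + 1.1*p^2 + 0.75*p + 0.225 = (p + 0.5)(p^2 + 0.6*p + 0.45) = 0 → Poles: -0.3 + 0.6j, -0.3 - 0.6j, -0.5
Numerator is a nonzero constant (10) → Zeros: none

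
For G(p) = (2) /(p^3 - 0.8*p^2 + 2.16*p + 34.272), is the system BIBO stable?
Denominator: p^3 - 0.8*p^2 + 2.16*p + 34.272 = (p + 2.8)(p^2 - 3.6*p + 12.24). Poles: -2.8, 1.8 + 3j, 1.8 - 3j. All Re(p)<0: No (unstable)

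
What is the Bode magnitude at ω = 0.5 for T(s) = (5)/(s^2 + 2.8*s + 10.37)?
Substitute s = j*0.5: T(j0.5) = 0.484793 - 0.0670663j.
|T(j0.5)| = sqrt(Re² + Im²) = 0.4894.
20*log₁₀(0.4894) = -6.21 dB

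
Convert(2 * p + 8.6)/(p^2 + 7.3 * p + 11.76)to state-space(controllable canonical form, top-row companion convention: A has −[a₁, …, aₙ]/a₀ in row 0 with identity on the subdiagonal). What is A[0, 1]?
Reachable canonical form for den = p^2 + 7.3*p + 11.76: top row of A = -[a₁,a₂,...,aₙ]/a₀, ones on the subdiagonal, zeros elsewhere.
A = [[-7.3, -11.76], [1, 0]].
A[0,1] = -11.76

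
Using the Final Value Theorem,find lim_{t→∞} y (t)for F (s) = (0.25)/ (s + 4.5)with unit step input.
FVT: lim_{t→∞} y(t) = lim_{s→0} s*Y(s) where Y(s) = F(s)/s.
= lim_{s→0} F(s) = F(0) = num(0)/den(0) = 0.25/4.5 = 0.05556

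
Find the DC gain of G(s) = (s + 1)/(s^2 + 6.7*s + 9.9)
DC gain = G(0) = num(0)/den(0) = 1/9.9 = 0.101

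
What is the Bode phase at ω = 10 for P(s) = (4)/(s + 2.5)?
Substitute s = j*10: P(j10) = 0.0941176 - 0.376471j.
∠P(j10) = atan2(Im, Re) = atan2(-0.376471, 0.0941176) = -75.96°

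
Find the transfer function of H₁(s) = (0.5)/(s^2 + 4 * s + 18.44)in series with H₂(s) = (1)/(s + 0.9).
Series: H = H₁ · H₂ = (n₁·n₂)/(d₁·d₂).
Num: n₁·n₂ = 0.5. Den: d₁·d₂ = s^3 + 4.9*s^2 + 22.04*s + 16.596.
H(s) = (0.5)/(s^3 + 4.9*s^2 + 22.04*s + 16.596)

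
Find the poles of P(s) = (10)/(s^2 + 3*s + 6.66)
Set denominator = 0: s^2 + 3*s + 6.66 = 0 → Poles: -1.5 + 2.1j, -1.5 - 2.1j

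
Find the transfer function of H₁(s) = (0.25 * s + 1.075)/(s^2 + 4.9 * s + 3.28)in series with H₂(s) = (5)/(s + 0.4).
Series: H = H₁ · H₂ = (n₁·n₂)/(d₁·d₂).
Num: n₁·n₂ = 1.25*s + 5.375. Den: d₁·d₂ = s^3 + 5.3*s^2 + 5.24*s + 1.312.
H(s) = (1.25*s + 5.375)/(s^3 + 5.3*s^2 + 5.24*s + 1.312)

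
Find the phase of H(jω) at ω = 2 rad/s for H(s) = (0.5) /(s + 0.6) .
Substitute s = j*2: H(j2) = 0.0688073 - 0.229358j.
∠H(j2) = atan2(Im, Re) = atan2(-0.229358, 0.0688073) = -73.30°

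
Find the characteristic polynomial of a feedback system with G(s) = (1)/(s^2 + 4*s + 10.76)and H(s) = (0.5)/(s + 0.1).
Characteristic poly = G_den * H_den + G_num * H_num = (s^3 + 4.1*s^2 + 11.16*s + 1.076) + (0.5) = s^3 + 4.1*s^2 + 11.16*s + 1.576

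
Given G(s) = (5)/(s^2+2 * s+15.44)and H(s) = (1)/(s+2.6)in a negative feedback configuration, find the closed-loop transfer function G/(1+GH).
Closed-loop T = G/(1+GH).
Numerator: G_num * H_den = 5*s + 13.
Denominator: G_den * H_den + G_num * H_num = (s^3 + 4.6*s^2 + 20.64*s + 40.144) + (5) = s^3 + 4.6*s^2 + 20.64*s + 45.144.
T(s) = (5*s + 13)/(s^3 + 4.6*s^2 + 20.64*s + 45.144)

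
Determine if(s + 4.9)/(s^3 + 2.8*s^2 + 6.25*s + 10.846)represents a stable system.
Denominator: s^3 + 2.8*s^2 + 6.25*s + 10.846 = (s + 2.2)(s^2 + 0.6*s + 4.93). Poles: -0.3 + 2.2j, -0.3 - 2.2j, -2.2. All Re(p)<0: Yes (stable)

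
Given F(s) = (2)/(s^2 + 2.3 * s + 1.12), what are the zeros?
Numerator is a nonzero constant (2) → Zeros: none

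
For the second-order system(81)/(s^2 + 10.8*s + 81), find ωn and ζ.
Standard form: ωn²/(s²+2ζωn·s+ωn²).
const=81=ωn² → ωn=9, s coeff=10.8=2ζωn → ζ=0.6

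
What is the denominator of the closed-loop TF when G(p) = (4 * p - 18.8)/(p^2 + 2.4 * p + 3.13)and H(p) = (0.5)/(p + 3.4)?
Characteristic poly = G_den * H_den + G_num * H_num = (p^3 + 5.8*p^2 + 11.29*p + 10.642) + (2*p - 9.4) = p^3 + 5.8*p^2 + 13.29*p + 1.242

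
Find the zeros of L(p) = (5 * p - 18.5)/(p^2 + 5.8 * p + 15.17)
Set numerator = 0: 5*p - 18.5 = 0 → Zeros: 3.7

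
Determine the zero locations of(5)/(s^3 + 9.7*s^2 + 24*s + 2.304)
Numerator is a nonzero constant (5) → Zeros: none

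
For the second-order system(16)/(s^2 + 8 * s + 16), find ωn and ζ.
Standard form: ωn²/(s²+2ζωn·s+ωn²).
const=16=ωn² → ωn=4, s coeff=8=2ζωn → ζ=1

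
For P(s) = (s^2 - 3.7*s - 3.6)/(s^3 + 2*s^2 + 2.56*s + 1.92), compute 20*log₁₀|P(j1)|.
Substitute s = j*1: P(j1) = -2.21475 + 3.0623j.
|P(j1)| = sqrt(Re² + Im²) = 3.779.
20*log₁₀(3.779) = 11.55 dB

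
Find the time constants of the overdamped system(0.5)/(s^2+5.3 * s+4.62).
Overdamped: real poles at -1.1, -4.2. τ = -1/pole → τ₁ = 0.9091, τ₂ = 0.2381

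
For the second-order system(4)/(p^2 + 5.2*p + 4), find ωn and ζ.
Standard form: ωn²/(p²+2ζωn·p+ωn²).
const=4=ωn² → ωn=2, p coeff=5.2=2ζωn → ζ=1.3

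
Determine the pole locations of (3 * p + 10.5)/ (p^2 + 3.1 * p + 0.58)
Set denominator = 0: p^2 + 3.1*p + 0.58 = (p + 2.9)(p + 0.2) = 0 → Poles: -0.2, -2.9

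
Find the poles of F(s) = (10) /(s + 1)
Set denominator = 0: s + 1 = 0 → Poles: -1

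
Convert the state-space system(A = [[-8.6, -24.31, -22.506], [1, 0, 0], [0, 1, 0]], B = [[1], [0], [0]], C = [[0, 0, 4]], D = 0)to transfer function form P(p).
P(p) = C(pI - A)⁻¹B + D.
Characteristic polynomial det(pI - A) = p^3 + 8.6*p^2 + 24.31*p + 22.506.
Numerator from C·adj(pI-A)·B + D·det(pI-A) = 4.
P(p) = (4)/(p^3 + 8.6*p^2 + 24.31*p + 22.506)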